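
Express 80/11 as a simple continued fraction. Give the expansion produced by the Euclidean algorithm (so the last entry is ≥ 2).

[7; 3, 1, 2]

80 = 7×11 + 3
11 = 3×3 + 2
3 = 1×2 + 1
2 = 2×1 + 0  (stop)
So 80/11 = [7; 3, 1, 2].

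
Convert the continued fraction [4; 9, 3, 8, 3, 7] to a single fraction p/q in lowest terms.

Using pₖ = aₖpₖ₋₁ + pₖ₋₂ and qₖ = aₖqₖ₋₁ + qₖ₋₂:
  k=0: a=4, p=4, q=1
  k=1: a=9, p=37, q=9
  k=2: a=3, p=115, q=28
  k=3: a=8, p=957, q=233
  k=4: a=3, p=2986, q=727
  k=5: a=7, p=21859, q=5322

21859/5322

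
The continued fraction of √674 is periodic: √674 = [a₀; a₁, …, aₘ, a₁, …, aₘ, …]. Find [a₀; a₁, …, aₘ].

a₀ = ⌊√674⌋ = 25.
With m₀=0, d₀=1 and mₖ₊₁ = dₖaₖ − mₖ, dₖ₊₁ = (n − mₖ₊₁²)/dₖ, aₖ₊₁ = ⌊(a₀+mₖ₊₁)/dₖ₊₁⌋:
  k=1: m=25, d=49, a=1
  k=2: m=24, d=2, a=24
  k=3: m=24, d=49, a=1
  k=4: m=25, d=1, a=50
d=1 and a=2a₀=50 at k=4, so the next step gives (m, d) = (25, 49) again — its k=1 value — and the period has length 4.

[25; 1, 24, 1, 50]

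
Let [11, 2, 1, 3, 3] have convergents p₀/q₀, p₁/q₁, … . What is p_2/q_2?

34/3

Using pₖ = aₖpₖ₋₁ + pₖ₋₂, qₖ = aₖqₖ₋₁ + qₖ₋₂ (with p₋₁=1, p₋₂=0, q₋₁=0, q₋₂=1):
  k=0: a=11, p=11, q=1
  k=1: a=2, p=23, q=2
  k=2: a=1, p=34, q=3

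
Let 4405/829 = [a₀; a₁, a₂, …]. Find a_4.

3

4405 = 5·829 + 260   →  a_0 = 5
829 = 3·260 + 49   →  a_1 = 3
260 = 5·49 + 15   →  a_2 = 5
49 = 3·15 + 4   →  a_3 = 3
15 = 3·4 + 3   →  a_4 = 3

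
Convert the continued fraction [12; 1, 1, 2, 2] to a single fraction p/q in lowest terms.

Fold from the inside: start with 2/1.
  2 + 1/2 = 5/2
  1 + 2/5 = 7/5
  1 + 5/7 = 12/7
  12 + 7/12 = 151/12

151/12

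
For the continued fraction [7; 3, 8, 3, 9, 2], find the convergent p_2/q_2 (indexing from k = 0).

183/25

Using pₖ = aₖpₖ₋₁ + pₖ₋₂, qₖ = aₖqₖ₋₁ + qₖ₋₂ (with p₋₁=1, p₋₂=0, q₋₁=0, q₋₂=1):
  k=0: a=7, p=7, q=1
  k=1: a=3, p=22, q=3
  k=2: a=8, p=183, q=25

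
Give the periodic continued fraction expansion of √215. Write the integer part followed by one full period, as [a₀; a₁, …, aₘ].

[14; 1, 1, 1, 28]

a₀ = ⌊√215⌋ = 14.
With m₀=0, d₀=1 and mₖ₊₁ = dₖaₖ − mₖ, dₖ₊₁ = (n − mₖ₊₁²)/dₖ, aₖ₊₁ = ⌊(a₀+mₖ₊₁)/dₖ₊₁⌋:
  k=1: m=14, d=19, a=1
  k=2: m=5, d=10, a=1
  k=3: m=5, d=19, a=1
  k=4: m=14, d=1, a=28
d=1 and a=2a₀=28 at k=4, so the next step gives (m, d) = (14, 19) again — its k=1 value — and the period has length 4.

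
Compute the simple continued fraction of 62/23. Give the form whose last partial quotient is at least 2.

62 = 2*23 + 16
23 = 1*16 + 7
16 = 2*7 + 2
7 = 3*2 + 1
2 = 2*1 + 0  (stop)
So 62/23 = [2; 1, 2, 3, 2].

[2; 1, 2, 3, 2]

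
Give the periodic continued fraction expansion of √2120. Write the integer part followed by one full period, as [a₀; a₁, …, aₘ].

a₀ = ⌊√2120⌋ = 46.
With m₀=0, d₀=1 and mₖ₊₁ = dₖaₖ − mₖ, dₖ₊₁ = (n − mₖ₊₁²)/dₖ, aₖ₊₁ = ⌊(a₀+mₖ₊₁)/dₖ₊₁⌋:
  k=1: m=46, d=4, a=23
  k=2: m=46, d=1, a=92
d=1 and a=2a₀=92 at k=2, so the next step gives (m, d) = (46, 4) again — its k=1 value — and the period has length 2.

[46; 23, 92]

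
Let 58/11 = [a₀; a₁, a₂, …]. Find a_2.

1

58 = 5·11 + 3   →  a_0 = 5
11 = 3·3 + 2   →  a_1 = 3
3 = 1·2 + 1   →  a_2 = 1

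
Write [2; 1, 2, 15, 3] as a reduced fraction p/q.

Fold from the inside: start with 3/1.
  15 + 1/3 = 46/3
  2 + 3/46 = 95/46
  1 + 46/95 = 141/95
  2 + 95/141 = 377/141

377/141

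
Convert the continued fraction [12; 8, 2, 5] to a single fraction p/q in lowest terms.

Using pₖ = aₖpₖ₋₁ + pₖ₋₂ and qₖ = aₖqₖ₋₁ + qₖ₋₂:
  k=0: a=12, p=12, q=1
  k=1: a=8, p=97, q=8
  k=2: a=2, p=206, q=17
  k=3: a=5, p=1127, q=93

1127/93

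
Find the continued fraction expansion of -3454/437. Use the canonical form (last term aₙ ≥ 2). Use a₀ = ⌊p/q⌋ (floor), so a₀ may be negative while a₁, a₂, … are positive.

[-8; 10, 2, 2, 8]

-3454 = -8*437 + 42
437 = 10*42 + 17
42 = 2*17 + 8
17 = 2*8 + 1
8 = 8*1 + 0  (stop)
So -3454/437 = [-8; 10, 2, 2, 8].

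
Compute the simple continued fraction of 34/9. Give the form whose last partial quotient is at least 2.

[3; 1, 3, 2]

34 = 3×9 + 7
9 = 1×7 + 2
7 = 3×2 + 1
2 = 2×1 + 0  (stop)
So 34/9 = [3; 1, 3, 2].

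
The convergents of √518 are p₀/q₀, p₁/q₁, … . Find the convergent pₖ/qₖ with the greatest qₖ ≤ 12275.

√518 = [22; 1, 3, 6, 3, 1, 44, …] (period length 6).
Convergents:
  p_0/q_0 = 22/1
  p_1/q_1 = 23/1
  p_2/q_2 = 91/4
  p_3/q_3 = 569/25
  p_4/q_4 = 1798/79
  p_5/q_5 = 2367/104
  p_6/q_6 = 105946/4655
  p_7/q_7 = 108313/4759
  p_8/q_8 = 430885/18932
q_7 = 4759 ≤ 12275 < 18932 = q_8, so the answer is 108313/4759.

108313/4759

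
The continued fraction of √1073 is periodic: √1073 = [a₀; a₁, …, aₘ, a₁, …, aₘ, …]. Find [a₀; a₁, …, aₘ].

[32; 1, 3, 9, 9, 3, 1, 64]

a₀ = ⌊√1073⌋ = 32.
With m₀=0, d₀=1 and mₖ₊₁ = dₖaₖ − mₖ, dₖ₊₁ = (n − mₖ₊₁²)/dₖ, aₖ₊₁ = ⌊(a₀+mₖ₊₁)/dₖ₊₁⌋:
  k=1: m=32, d=49, a=1
  k=2: m=17, d=16, a=3
  k=3: m=31, d=7, a=9
  k=4: m=32, d=7, a=9
  k=5: m=31, d=16, a=3
  k=6: m=17, d=49, a=1
  k=7: m=32, d=1, a=64
d=1 and a=2a₀=64 at k=7, so the next step gives (m, d) = (32, 49) again — its k=1 value — and the period has length 7.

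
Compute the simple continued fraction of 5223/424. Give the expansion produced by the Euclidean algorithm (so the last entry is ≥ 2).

5223 = 12*424 + 135
424 = 3*135 + 19
135 = 7*19 + 2
19 = 9*2 + 1
2 = 2*1 + 0  (stop)
So 5223/424 = [12; 3, 7, 9, 2].

[12; 3, 7, 9, 2]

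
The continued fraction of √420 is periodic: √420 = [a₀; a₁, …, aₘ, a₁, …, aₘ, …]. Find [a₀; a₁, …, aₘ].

[20; 2, 40]

a₀ = ⌊√420⌋ = 20.
With m₀=0, d₀=1 and mₖ₊₁ = dₖaₖ − mₖ, dₖ₊₁ = (n − mₖ₊₁²)/dₖ, aₖ₊₁ = ⌊(a₀+mₖ₊₁)/dₖ₊₁⌋:
  k=1: m=20, d=20, a=2
  k=2: m=20, d=1, a=40
d=1 and a=2a₀=40 at k=2, so the next step gives (m, d) = (20, 20) again — its k=1 value — and the period has length 2.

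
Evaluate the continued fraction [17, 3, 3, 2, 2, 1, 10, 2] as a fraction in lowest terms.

30645/1771

Fold from the inside: start with 2/1.
  10 + 1/2 = 21/2
  1 + 2/21 = 23/21
  2 + 21/23 = 67/23
  2 + 23/67 = 157/67
  3 + 67/157 = 538/157
  3 + 157/538 = 1771/538
  17 + 538/1771 = 30645/1771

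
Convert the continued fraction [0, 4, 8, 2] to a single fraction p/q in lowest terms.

Fold from the inside: start with 2/1.
  8 + 1/2 = 17/2
  4 + 2/17 = 70/17
  0 + 17/70 = 17/70

17/70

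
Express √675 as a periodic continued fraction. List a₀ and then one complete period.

[25; 1, 50]

a₀ = ⌊√675⌋ = 25.
With m₀=0, d₀=1 and mₖ₊₁ = dₖaₖ − mₖ, dₖ₊₁ = (n − mₖ₊₁²)/dₖ, aₖ₊₁ = ⌊(a₀+mₖ₊₁)/dₖ₊₁⌋:
  k=1: m=25, d=50, a=1
  k=2: m=25, d=1, a=50
d=1 and a=2a₀=50 at k=2, so the next step gives (m, d) = (25, 50) again — its k=1 value — and the period has length 2.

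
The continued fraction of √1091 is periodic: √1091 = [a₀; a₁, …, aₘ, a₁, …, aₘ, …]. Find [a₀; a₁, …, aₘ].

a₀ = ⌊√1091⌋ = 33.
With m₀=0, d₀=1 and mₖ₊₁ = dₖaₖ − mₖ, dₖ₊₁ = (n − mₖ₊₁²)/dₖ, aₖ₊₁ = ⌊(a₀+mₖ₊₁)/dₖ₊₁⌋:
  k=1: m=33, d=2, a=33
  k=2: m=33, d=1, a=66
d=1 and a=2a₀=66 at k=2, so the next step gives (m, d) = (33, 2) again — its k=1 value — and the period has length 2.

[33; 33, 66]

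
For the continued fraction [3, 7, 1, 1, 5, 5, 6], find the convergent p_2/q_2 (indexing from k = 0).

25/8

Using pₖ = aₖpₖ₋₁ + pₖ₋₂, qₖ = aₖqₖ₋₁ + qₖ₋₂ (with p₋₁=1, p₋₂=0, q₋₁=0, q₋₂=1):
  k=0: a=3, p=3, q=1
  k=1: a=7, p=22, q=7
  k=2: a=1, p=25, q=8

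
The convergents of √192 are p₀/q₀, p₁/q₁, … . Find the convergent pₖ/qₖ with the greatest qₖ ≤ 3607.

√192 = [13; 1, 5, 1, 26, …] (period length 4).
Convergents:
  p_0/q_0 = 13/1
  p_1/q_1 = 14/1
  p_2/q_2 = 83/6
  p_3/q_3 = 97/7
  p_4/q_4 = 2605/188
  p_5/q_5 = 2702/195
  p_6/q_6 = 16115/1163
  p_7/q_7 = 18817/1358
  p_8/q_8 = 505357/36471
q_7 = 1358 ≤ 3607 < 36471 = q_8, so the answer is 18817/1358.

18817/1358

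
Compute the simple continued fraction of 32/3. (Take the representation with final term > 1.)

32 = 10*3 + 2
3 = 1*2 + 1
2 = 2*1 + 0  (stop)
So 32/3 = [10; 1, 2].

[10; 1, 2]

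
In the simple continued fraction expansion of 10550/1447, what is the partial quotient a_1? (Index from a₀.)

3

10550 = 7·1447 + 421   →  a_0 = 7
1447 = 3·421 + 184   →  a_1 = 3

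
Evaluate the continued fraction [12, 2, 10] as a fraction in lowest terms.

Using pₖ = aₖpₖ₋₁ + pₖ₋₂ and qₖ = aₖqₖ₋₁ + qₖ₋₂:
  k=0: a=12, p=12, q=1
  k=1: a=2, p=25, q=2
  k=2: a=10, p=262, q=21

262/21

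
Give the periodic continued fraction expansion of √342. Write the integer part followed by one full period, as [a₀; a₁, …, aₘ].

[18; 2, 36]

a₀ = ⌊√342⌋ = 18.
With m₀=0, d₀=1 and mₖ₊₁ = dₖaₖ − mₖ, dₖ₊₁ = (n − mₖ₊₁²)/dₖ, aₖ₊₁ = ⌊(a₀+mₖ₊₁)/dₖ₊₁⌋:
  k=1: m=18, d=18, a=2
  k=2: m=18, d=1, a=36
d=1 and a=2a₀=36 at k=2, so the next step gives (m, d) = (18, 18) again — its k=1 value — and the period has length 2.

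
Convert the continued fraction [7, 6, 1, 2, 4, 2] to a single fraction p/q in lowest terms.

Fold from the inside: start with 2/1.
  4 + 1/2 = 9/2
  2 + 2/9 = 20/9
  1 + 9/20 = 29/20
  6 + 20/29 = 194/29
  7 + 29/194 = 1387/194

1387/194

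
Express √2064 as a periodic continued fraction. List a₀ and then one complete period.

[45; 2, 3, 7, 3, 2, 90]

a₀ = ⌊√2064⌋ = 45.
With m₀=0, d₀=1 and mₖ₊₁ = dₖaₖ − mₖ, dₖ₊₁ = (n − mₖ₊₁²)/dₖ, aₖ₊₁ = ⌊(a₀+mₖ₊₁)/dₖ₊₁⌋:
  k=1: m=45, d=39, a=2
  k=2: m=33, d=25, a=3
  k=3: m=42, d=12, a=7
  k=4: m=42, d=25, a=3
  k=5: m=33, d=39, a=2
  k=6: m=45, d=1, a=90
d=1 and a=2a₀=90 at k=6, so the next step gives (m, d) = (45, 39) again — its k=1 value — and the period has length 6.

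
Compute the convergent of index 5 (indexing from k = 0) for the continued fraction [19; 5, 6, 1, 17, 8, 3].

99427/5180

Using pₖ = aₖpₖ₋₁ + pₖ₋₂, qₖ = aₖqₖ₋₁ + qₖ₋₂ (with p₋₁=1, p₋₂=0, q₋₁=0, q₋₂=1):
  k=0: a=19, p=19, q=1
  k=1: a=5, p=96, q=5
  k=2: a=6, p=595, q=31
  k=3: a=1, p=691, q=36
  k=4: a=17, p=12342, q=643
  k=5: a=8, p=99427, q=5180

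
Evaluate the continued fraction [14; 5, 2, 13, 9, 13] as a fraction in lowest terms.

Fold from the inside: start with 13/1.
  9 + 1/13 = 118/13
  13 + 13/118 = 1547/118
  2 + 118/1547 = 3212/1547
  5 + 1547/3212 = 17607/3212
  14 + 3212/17607 = 249710/17607

249710/17607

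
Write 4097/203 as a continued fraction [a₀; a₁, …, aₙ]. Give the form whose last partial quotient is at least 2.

4097 = 20·203 + 37
203 = 5·37 + 18
37 = 2·18 + 1
18 = 18·1 + 0  (stop)
So 4097/203 = [20; 5, 2, 18].

[20; 5, 2, 18]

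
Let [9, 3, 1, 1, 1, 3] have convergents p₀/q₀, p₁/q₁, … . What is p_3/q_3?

65/7

Using pₖ = aₖpₖ₋₁ + pₖ₋₂, qₖ = aₖqₖ₋₁ + qₖ₋₂ (with p₋₁=1, p₋₂=0, q₋₁=0, q₋₂=1):
  k=0: a=9, p=9, q=1
  k=1: a=3, p=28, q=3
  k=2: a=1, p=37, q=4
  k=3: a=1, p=65, q=7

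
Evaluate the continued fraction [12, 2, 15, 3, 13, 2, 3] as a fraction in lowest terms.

Using pₖ = aₖpₖ₋₁ + pₖ₋₂ and qₖ = aₖqₖ₋₁ + qₖ₋₂:
  k=0: a=12, p=12, q=1
  k=1: a=2, p=25, q=2
  k=2: a=15, p=387, q=31
  k=3: a=3, p=1186, q=95
  k=4: a=13, p=15805, q=1266
  k=5: a=2, p=32796, q=2627
  k=6: a=3, p=114193, q=9147

114193/9147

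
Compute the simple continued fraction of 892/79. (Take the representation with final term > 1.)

[11; 3, 2, 3, 3]

892 = 11·79 + 23
79 = 3·23 + 10
23 = 2·10 + 3
10 = 3·3 + 1
3 = 3·1 + 0  (stop)
So 892/79 = [11; 3, 2, 3, 3].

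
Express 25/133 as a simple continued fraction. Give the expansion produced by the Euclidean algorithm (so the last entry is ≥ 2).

25 = 0·133 + 25
133 = 5·25 + 8
25 = 3·8 + 1
8 = 8·1 + 0  (stop)
So 25/133 = [0; 5, 3, 8].

[0; 5, 3, 8]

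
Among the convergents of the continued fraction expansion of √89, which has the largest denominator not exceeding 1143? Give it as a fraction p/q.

9217/977

√89 = [9; 2, 3, 3, 2, 18, …] (period length 5).
Convergents:
  p_0/q_0 = 9/1
  p_1/q_1 = 19/2
  p_2/q_2 = 66/7
  p_3/q_3 = 217/23
  p_4/q_4 = 500/53
  p_5/q_5 = 9217/977
  p_6/q_6 = 18934/2007
q_5 = 977 ≤ 1143 < 2007 = q_6, so the answer is 9217/977.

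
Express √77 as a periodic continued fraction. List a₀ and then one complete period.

a₀ = ⌊√77⌋ = 8.
With m₀=0, d₀=1 and mₖ₊₁ = dₖaₖ − mₖ, dₖ₊₁ = (n − mₖ₊₁²)/dₖ, aₖ₊₁ = ⌊(a₀+mₖ₊₁)/dₖ₊₁⌋:
  k=1: m=8, d=13, a=1
  k=2: m=5, d=4, a=3
  k=3: m=7, d=7, a=2
  k=4: m=7, d=4, a=3
  k=5: m=5, d=13, a=1
  k=6: m=8, d=1, a=16
d=1 and a=2a₀=16 at k=6, so the next step gives (m, d) = (8, 13) again — its k=1 value — and the period has length 6.

[8; 1, 3, 2, 3, 1, 16]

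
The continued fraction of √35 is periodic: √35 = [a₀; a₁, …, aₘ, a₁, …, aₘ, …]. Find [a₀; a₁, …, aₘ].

[5; 1, 10]

a₀ = ⌊√35⌋ = 5.
With m₀=0, d₀=1 and mₖ₊₁ = dₖaₖ − mₖ, dₖ₊₁ = (n − mₖ₊₁²)/dₖ, aₖ₊₁ = ⌊(a₀+mₖ₊₁)/dₖ₊₁⌋:
  k=1: m=5, d=10, a=1
  k=2: m=5, d=1, a=10
d=1 and a=2a₀=10 at k=2, so the next step gives (m, d) = (5, 10) again — its k=1 value — and the period has length 2.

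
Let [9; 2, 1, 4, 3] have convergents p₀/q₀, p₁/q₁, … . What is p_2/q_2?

28/3

Using pₖ = aₖpₖ₋₁ + pₖ₋₂, qₖ = aₖqₖ₋₁ + qₖ₋₂ (with p₋₁=1, p₋₂=0, q₋₁=0, q₋₂=1):
  k=0: a=9, p=9, q=1
  k=1: a=2, p=19, q=2
  k=2: a=1, p=28, q=3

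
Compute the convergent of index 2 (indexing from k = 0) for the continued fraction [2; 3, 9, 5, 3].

Using pₖ = aₖpₖ₋₁ + pₖ₋₂, qₖ = aₖqₖ₋₁ + qₖ₋₂ (with p₋₁=1, p₋₂=0, q₋₁=0, q₋₂=1):
  k=0: a=2, p=2, q=1
  k=1: a=3, p=7, q=3
  k=2: a=9, p=65, q=28

65/28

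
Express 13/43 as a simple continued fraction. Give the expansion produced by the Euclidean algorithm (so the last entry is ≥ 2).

13 = 0*43 + 13
43 = 3*13 + 4
13 = 3*4 + 1
4 = 4*1 + 0  (stop)
So 13/43 = [0; 3, 3, 4].

[0; 3, 3, 4]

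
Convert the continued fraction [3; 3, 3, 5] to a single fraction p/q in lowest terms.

Using pₖ = aₖpₖ₋₁ + pₖ₋₂ and qₖ = aₖqₖ₋₁ + qₖ₋₂:
  k=0: a=3, p=3, q=1
  k=1: a=3, p=10, q=3
  k=2: a=3, p=33, q=10
  k=3: a=5, p=175, q=53

175/53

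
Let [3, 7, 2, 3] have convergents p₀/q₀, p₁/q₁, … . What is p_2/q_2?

47/15

Using pₖ = aₖpₖ₋₁ + pₖ₋₂, qₖ = aₖqₖ₋₁ + qₖ₋₂ (with p₋₁=1, p₋₂=0, q₋₁=0, q₋₂=1):
  k=0: a=3, p=3, q=1
  k=1: a=7, p=22, q=7
  k=2: a=2, p=47, q=15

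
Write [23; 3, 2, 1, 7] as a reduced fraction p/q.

Using pₖ = aₖpₖ₋₁ + pₖ₋₂ and qₖ = aₖqₖ₋₁ + qₖ₋₂:
  k=0: a=23, p=23, q=1
  k=1: a=3, p=70, q=3
  k=2: a=2, p=163, q=7
  k=3: a=1, p=233, q=10
  k=4: a=7, p=1794, q=77

1794/77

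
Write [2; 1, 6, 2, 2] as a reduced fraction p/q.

106/37

Using pₖ = aₖpₖ₋₁ + pₖ₋₂ and qₖ = aₖqₖ₋₁ + qₖ₋₂:
  k=0: a=2, p=2, q=1
  k=1: a=1, p=3, q=1
  k=2: a=6, p=20, q=7
  k=3: a=2, p=43, q=15
  k=4: a=2, p=106, q=37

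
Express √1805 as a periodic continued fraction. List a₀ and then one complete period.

[42; 2, 16, 2, 84]

a₀ = ⌊√1805⌋ = 42.
With m₀=0, d₀=1 and mₖ₊₁ = dₖaₖ − mₖ, dₖ₊₁ = (n − mₖ₊₁²)/dₖ, aₖ₊₁ = ⌊(a₀+mₖ₊₁)/dₖ₊₁⌋:
  k=1: m=42, d=41, a=2
  k=2: m=40, d=5, a=16
  k=3: m=40, d=41, a=2
  k=4: m=42, d=1, a=84
d=1 and a=2a₀=84 at k=4, so the next step gives (m, d) = (42, 41) again — its k=1 value — and the period has length 4.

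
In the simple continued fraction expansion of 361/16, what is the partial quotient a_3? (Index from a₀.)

361 = 22·16 + 9   →  a_0 = 22
16 = 1·9 + 7   →  a_1 = 1
9 = 1·7 + 2   →  a_2 = 1
7 = 3·2 + 1   →  a_3 = 3

3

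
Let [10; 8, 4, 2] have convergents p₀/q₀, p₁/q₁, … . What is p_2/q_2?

334/33

Using pₖ = aₖpₖ₋₁ + pₖ₋₂, qₖ = aₖqₖ₋₁ + qₖ₋₂ (with p₋₁=1, p₋₂=0, q₋₁=0, q₋₂=1):
  k=0: a=10, p=10, q=1
  k=1: a=8, p=81, q=8
  k=2: a=4, p=334, q=33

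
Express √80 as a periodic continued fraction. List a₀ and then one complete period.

a₀ = ⌊√80⌋ = 8.
With m₀=0, d₀=1 and mₖ₊₁ = dₖaₖ − mₖ, dₖ₊₁ = (n − mₖ₊₁²)/dₖ, aₖ₊₁ = ⌊(a₀+mₖ₊₁)/dₖ₊₁⌋:
  k=1: m=8, d=16, a=1
  k=2: m=8, d=1, a=16
d=1 and a=2a₀=16 at k=2, so the next step gives (m, d) = (8, 16) again — its k=1 value — and the period has length 2.

[8; 1, 16]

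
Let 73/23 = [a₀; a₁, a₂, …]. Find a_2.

1

73 = 3·23 + 4   →  a_0 = 3
23 = 5·4 + 3   →  a_1 = 5
4 = 1·3 + 1   →  a_2 = 1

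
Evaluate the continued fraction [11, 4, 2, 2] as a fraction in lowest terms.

247/22

Using pₖ = aₖpₖ₋₁ + pₖ₋₂ and qₖ = aₖqₖ₋₁ + qₖ₋₂:
  k=0: a=11, p=11, q=1
  k=1: a=4, p=45, q=4
  k=2: a=2, p=101, q=9
  k=3: a=2, p=247, q=22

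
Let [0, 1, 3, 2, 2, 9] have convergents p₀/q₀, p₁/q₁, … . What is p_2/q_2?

Using pₖ = aₖpₖ₋₁ + pₖ₋₂, qₖ = aₖqₖ₋₁ + qₖ₋₂ (with p₋₁=1, p₋₂=0, q₋₁=0, q₋₂=1):
  k=0: a=0, p=0, q=1
  k=1: a=1, p=1, q=1
  k=2: a=3, p=3, q=4

3/4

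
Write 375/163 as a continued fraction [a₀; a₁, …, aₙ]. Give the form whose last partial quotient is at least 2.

[2; 3, 3, 16]

375 = 2×163 + 49
163 = 3×49 + 16
49 = 3×16 + 1
16 = 16×1 + 0  (stop)
So 375/163 = [2; 3, 3, 16].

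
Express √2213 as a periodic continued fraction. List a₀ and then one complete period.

[47; 23, 1, 1, 23, 94]

a₀ = ⌊√2213⌋ = 47.
With m₀=0, d₀=1 and mₖ₊₁ = dₖaₖ − mₖ, dₖ₊₁ = (n − mₖ₊₁²)/dₖ, aₖ₊₁ = ⌊(a₀+mₖ₊₁)/dₖ₊₁⌋:
  k=1: m=47, d=4, a=23
  k=2: m=45, d=47, a=1
  k=3: m=2, d=47, a=1
  k=4: m=45, d=4, a=23
  k=5: m=47, d=1, a=94
d=1 and a=2a₀=94 at k=5, so the next step gives (m, d) = (47, 4) again — its k=1 value — and the period has length 5.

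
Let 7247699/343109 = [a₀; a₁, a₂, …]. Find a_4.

6

7247699 = 21·343109 + 42410   →  a_0 = 21
343109 = 8·42410 + 3829   →  a_1 = 8
42410 = 11·3829 + 291   →  a_2 = 11
3829 = 13·291 + 46   →  a_3 = 13
291 = 6·46 + 15   →  a_4 = 6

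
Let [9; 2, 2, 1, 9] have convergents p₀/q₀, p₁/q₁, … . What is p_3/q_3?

Using pₖ = aₖpₖ₋₁ + pₖ₋₂, qₖ = aₖqₖ₋₁ + qₖ₋₂ (with p₋₁=1, p₋₂=0, q₋₁=0, q₋₂=1):
  k=0: a=9, p=9, q=1
  k=1: a=2, p=19, q=2
  k=2: a=2, p=47, q=5
  k=3: a=1, p=66, q=7

66/7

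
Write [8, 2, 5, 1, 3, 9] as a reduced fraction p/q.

Using pₖ = aₖpₖ₋₁ + pₖ₋₂ and qₖ = aₖqₖ₋₁ + qₖ₋₂:
  k=0: a=8, p=8, q=1
  k=1: a=2, p=17, q=2
  k=2: a=5, p=93, q=11
  k=3: a=1, p=110, q=13
  k=4: a=3, p=423, q=50
  k=5: a=9, p=3917, q=463

3917/463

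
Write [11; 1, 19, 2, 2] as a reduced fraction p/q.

1219/102

Fold from the inside: start with 2/1.
  2 + 1/2 = 5/2
  19 + 2/5 = 97/5
  1 + 5/97 = 102/97
  11 + 97/102 = 1219/102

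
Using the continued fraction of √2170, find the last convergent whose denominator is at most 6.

√2170 = [46; 1, 1, 2, 1, 1, 92, …] (period length 6).
Convergents:
  p_0/q_0 = 46/1
  p_1/q_1 = 47/1
  p_2/q_2 = 93/2
  p_3/q_3 = 233/5
  p_4/q_4 = 326/7
q_3 = 5 ≤ 6 < 7 = q_4, so the answer is 233/5.

233/5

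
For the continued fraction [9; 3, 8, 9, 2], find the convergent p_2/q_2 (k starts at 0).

233/25

Using pₖ = aₖpₖ₋₁ + pₖ₋₂, qₖ = aₖqₖ₋₁ + qₖ₋₂ (with p₋₁=1, p₋₂=0, q₋₁=0, q₋₂=1):
  k=0: a=9, p=9, q=1
  k=1: a=3, p=28, q=3
  k=2: a=8, p=233, q=25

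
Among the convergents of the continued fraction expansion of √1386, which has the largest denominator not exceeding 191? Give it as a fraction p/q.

√1386 = [37; 4, 2, 1, 2, 1, 2, 4, 74, …] (period length 8).
Convergents:
  p_0/q_0 = 37/1
  p_1/q_1 = 149/4
  p_2/q_2 = 335/9
  p_3/q_3 = 484/13
  p_4/q_4 = 1303/35
  p_5/q_5 = 1787/48
  p_6/q_6 = 4877/131
  p_7/q_7 = 21295/572
q_6 = 131 ≤ 191 < 572 = q_7, so the answer is 4877/131.

4877/131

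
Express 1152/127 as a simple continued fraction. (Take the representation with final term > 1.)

1152 = 9·127 + 9
127 = 14·9 + 1
9 = 9·1 + 0  (stop)
So 1152/127 = [9; 14, 9].

[9; 14, 9]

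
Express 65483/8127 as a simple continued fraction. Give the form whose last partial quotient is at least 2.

[8; 17, 2, 2, 15, 6]

65483 = 8·8127 + 467
8127 = 17·467 + 188
467 = 2·188 + 91
188 = 2·91 + 6
91 = 15·6 + 1
6 = 6·1 + 0  (stop)
So 65483/8127 = [8; 17, 2, 2, 15, 6].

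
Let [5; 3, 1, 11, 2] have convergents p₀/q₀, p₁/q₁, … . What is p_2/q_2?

Using pₖ = aₖpₖ₋₁ + pₖ₋₂, qₖ = aₖqₖ₋₁ + qₖ₋₂ (with p₋₁=1, p₋₂=0, q₋₁=0, q₋₂=1):
  k=0: a=5, p=5, q=1
  k=1: a=3, p=16, q=3
  k=2: a=1, p=21, q=4

21/4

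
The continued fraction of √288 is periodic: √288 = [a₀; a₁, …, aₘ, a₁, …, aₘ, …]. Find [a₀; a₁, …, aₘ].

[16; 1, 32]

a₀ = ⌊√288⌋ = 16.
With m₀=0, d₀=1 and mₖ₊₁ = dₖaₖ − mₖ, dₖ₊₁ = (n − mₖ₊₁²)/dₖ, aₖ₊₁ = ⌊(a₀+mₖ₊₁)/dₖ₊₁⌋:
  k=1: m=16, d=32, a=1
  k=2: m=16, d=1, a=32
d=1 and a=2a₀=32 at k=2, so the next step gives (m, d) = (16, 32) again — its k=1 value — and the period has length 2.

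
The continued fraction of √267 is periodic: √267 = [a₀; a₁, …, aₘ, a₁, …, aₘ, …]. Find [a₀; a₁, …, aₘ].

a₀ = ⌊√267⌋ = 16.
With m₀=0, d₀=1 and mₖ₊₁ = dₖaₖ − mₖ, dₖ₊₁ = (n − mₖ₊₁²)/dₖ, aₖ₊₁ = ⌊(a₀+mₖ₊₁)/dₖ₊₁⌋:
  k=1: m=16, d=11, a=2
  k=2: m=6, d=21, a=1
  k=3: m=15, d=2, a=15
  k=4: m=15, d=21, a=1
  k=5: m=6, d=11, a=2
  k=6: m=16, d=1, a=32
d=1 and a=2a₀=32 at k=6, so the next step gives (m, d) = (16, 11) again — its k=1 value — and the period has length 6.

[16; 2, 1, 15, 1, 2, 32]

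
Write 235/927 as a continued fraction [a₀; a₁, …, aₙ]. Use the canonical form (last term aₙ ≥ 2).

235 = 0*927 + 235
927 = 3*235 + 222
235 = 1*222 + 13
222 = 17*13 + 1
13 = 13*1 + 0  (stop)
So 235/927 = [0; 3, 1, 17, 13].

[0; 3, 1, 17, 13]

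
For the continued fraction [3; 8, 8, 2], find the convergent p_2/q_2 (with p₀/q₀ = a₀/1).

Using pₖ = aₖpₖ₋₁ + pₖ₋₂, qₖ = aₖqₖ₋₁ + qₖ₋₂ (with p₋₁=1, p₋₂=0, q₋₁=0, q₋₂=1):
  k=0: a=3, p=3, q=1
  k=1: a=8, p=25, q=8
  k=2: a=8, p=203, q=65

203/65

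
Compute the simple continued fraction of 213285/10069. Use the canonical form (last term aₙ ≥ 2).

213285 = 21·10069 + 1836
10069 = 5·1836 + 889
1836 = 2·889 + 58
889 = 15·58 + 19
58 = 3·19 + 1
19 = 19·1 + 0  (stop)
So 213285/10069 = [21; 5, 2, 15, 3, 19].

[21; 5, 2, 15, 3, 19]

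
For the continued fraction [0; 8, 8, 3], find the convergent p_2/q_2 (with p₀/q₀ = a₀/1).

Using pₖ = aₖpₖ₋₁ + pₖ₋₂, qₖ = aₖqₖ₋₁ + qₖ₋₂ (with p₋₁=1, p₋₂=0, q₋₁=0, q₋₂=1):
  k=0: a=0, p=0, q=1
  k=1: a=8, p=1, q=8
  k=2: a=8, p=8, q=65

8/65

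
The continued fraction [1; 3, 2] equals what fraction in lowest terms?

Using pₖ = aₖpₖ₋₁ + pₖ₋₂ and qₖ = aₖqₖ₋₁ + qₖ₋₂:
  k=0: a=1, p=1, q=1
  k=1: a=3, p=4, q=3
  k=2: a=2, p=9, q=7

9/7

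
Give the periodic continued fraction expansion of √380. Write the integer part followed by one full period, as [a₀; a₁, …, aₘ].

a₀ = ⌊√380⌋ = 19.

[19; 2, 38]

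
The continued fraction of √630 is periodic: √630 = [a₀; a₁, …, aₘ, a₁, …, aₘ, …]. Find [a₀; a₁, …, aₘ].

[25; 10, 50]

a₀ = ⌊√630⌋ = 25.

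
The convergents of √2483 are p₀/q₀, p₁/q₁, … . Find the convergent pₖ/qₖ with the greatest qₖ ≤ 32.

299/6

√2483 = [49; 1, 4, 1, 6, 1, 4, 1, 98, …] (period length 8).
Convergents:
  p_0/q_0 = 49/1
  p_1/q_1 = 50/1
  p_2/q_2 = 249/5
  p_3/q_3 = 299/6
  p_4/q_4 = 2043/41
q_3 = 6 ≤ 32 < 41 = q_4, so the answer is 299/6.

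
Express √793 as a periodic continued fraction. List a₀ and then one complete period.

[28; 6, 4, 6, 56]

a₀ = ⌊√793⌋ = 28.
With m₀=0, d₀=1 and mₖ₊₁ = dₖaₖ − mₖ, dₖ₊₁ = (n − mₖ₊₁²)/dₖ, aₖ₊₁ = ⌊(a₀+mₖ₊₁)/dₖ₊₁⌋:
  k=1: m=28, d=9, a=6
  k=2: m=26, d=13, a=4
  k=3: m=26, d=9, a=6
  k=4: m=28, d=1, a=56
d=1 and a=2a₀=56 at k=4, so the next step gives (m, d) = (28, 9) again — its k=1 value — and the period has length 4.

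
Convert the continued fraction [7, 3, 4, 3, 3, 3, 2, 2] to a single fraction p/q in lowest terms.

18807/2573

Fold from the inside: start with 2/1.
  2 + 1/2 = 5/2
  3 + 2/5 = 17/5
  3 + 5/17 = 56/17
  3 + 17/56 = 185/56
  4 + 56/185 = 796/185
  3 + 185/796 = 2573/796
  7 + 796/2573 = 18807/2573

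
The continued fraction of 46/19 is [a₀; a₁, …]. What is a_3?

46 = 2·19 + 8   →  a_0 = 2
19 = 2·8 + 3   →  a_1 = 2
8 = 2·3 + 2   →  a_2 = 2
3 = 1·2 + 1   →  a_3 = 1

1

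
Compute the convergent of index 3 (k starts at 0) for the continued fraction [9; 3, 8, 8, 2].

Using pₖ = aₖpₖ₋₁ + pₖ₋₂, qₖ = aₖqₖ₋₁ + qₖ₋₂ (with p₋₁=1, p₋₂=0, q₋₁=0, q₋₂=1):
  k=0: a=9, p=9, q=1
  k=1: a=3, p=28, q=3
  k=2: a=8, p=233, q=25
  k=3: a=8, p=1892, q=203

1892/203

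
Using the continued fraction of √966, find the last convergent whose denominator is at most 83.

√966 = [31; 12, 2, 2, 2, 12, 62, …] (period length 6).
Convergents:
  p_0/q_0 = 31/1
  p_1/q_1 = 373/12
  p_2/q_2 = 777/25
  p_3/q_3 = 1927/62
  p_4/q_4 = 4631/149
q_3 = 62 ≤ 83 < 149 = q_4, so the answer is 1927/62.

1927/62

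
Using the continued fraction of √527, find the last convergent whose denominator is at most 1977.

√527 = [22; 1, 21, 1, 44, …] (period length 4).
Convergents:
  p_0/q_0 = 22/1
  p_1/q_1 = 23/1
  p_2/q_2 = 505/22
  p_3/q_3 = 528/23
  p_4/q_4 = 23737/1034
  p_5/q_5 = 24265/1057
  p_6/q_6 = 533302/23231
q_5 = 1057 ≤ 1977 < 23231 = q_6, so the answer is 24265/1057.

24265/1057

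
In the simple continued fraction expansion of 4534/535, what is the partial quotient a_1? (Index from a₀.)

4534 = 8·535 + 254   →  a_0 = 8
535 = 2·254 + 27   →  a_1 = 2

2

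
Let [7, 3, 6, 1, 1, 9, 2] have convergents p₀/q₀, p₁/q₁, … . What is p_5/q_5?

Using pₖ = aₖpₖ₋₁ + pₖ₋₂, qₖ = aₖqₖ₋₁ + qₖ₋₂ (with p₋₁=1, p₋₂=0, q₋₁=0, q₋₂=1):
  k=0: a=7, p=7, q=1
  k=1: a=3, p=22, q=3
  k=2: a=6, p=139, q=19
  k=3: a=1, p=161, q=22
  k=4: a=1, p=300, q=41
  k=5: a=9, p=2861, q=391

2861/391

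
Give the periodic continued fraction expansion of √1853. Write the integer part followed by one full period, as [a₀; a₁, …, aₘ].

a₀ = ⌊√1853⌋ = 43.

[43; 21, 1, 1, 21, 86]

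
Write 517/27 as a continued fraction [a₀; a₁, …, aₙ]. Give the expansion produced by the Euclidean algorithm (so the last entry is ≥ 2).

[19; 6, 1, 3]

517 = 19*27 + 4
27 = 6*4 + 3
4 = 1*3 + 1
3 = 3*1 + 0  (stop)
So 517/27 = [19; 6, 1, 3].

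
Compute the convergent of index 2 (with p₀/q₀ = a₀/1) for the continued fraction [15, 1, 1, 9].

31/2

Using pₖ = aₖpₖ₋₁ + pₖ₋₂, qₖ = aₖqₖ₋₁ + qₖ₋₂ (with p₋₁=1, p₋₂=0, q₋₁=0, q₋₂=1):
  k=0: a=15, p=15, q=1
  k=1: a=1, p=16, q=1
  k=2: a=1, p=31, q=2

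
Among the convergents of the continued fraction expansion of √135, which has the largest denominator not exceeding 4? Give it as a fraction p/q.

35/3

√135 = [11; 1, 1, 1, 1, 1, 1, 1, 22, …] (period length 8).
Convergents:
  p_0/q_0 = 11/1
  p_1/q_1 = 12/1
  p_2/q_2 = 23/2
  p_3/q_3 = 35/3
  p_4/q_4 = 58/5
q_3 = 3 ≤ 4 < 5 = q_4, so the answer is 35/3.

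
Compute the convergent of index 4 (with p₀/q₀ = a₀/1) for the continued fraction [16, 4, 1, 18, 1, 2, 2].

Using pₖ = aₖpₖ₋₁ + pₖ₋₂, qₖ = aₖqₖ₋₁ + qₖ₋₂ (with p₋₁=1, p₋₂=0, q₋₁=0, q₋₂=1):
  k=0: a=16, p=16, q=1
  k=1: a=4, p=65, q=4
  k=2: a=1, p=81, q=5
  k=3: a=18, p=1523, q=94
  k=4: a=1, p=1604, q=99

1604/99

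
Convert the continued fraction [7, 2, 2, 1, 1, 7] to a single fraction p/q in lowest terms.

Fold from the inside: start with 7/1.
  1 + 1/7 = 8/7
  1 + 7/8 = 15/8
  2 + 8/15 = 38/15
  2 + 15/38 = 91/38
  7 + 38/91 = 675/91

675/91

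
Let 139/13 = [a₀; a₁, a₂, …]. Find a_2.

139 = 10·13 + 9   →  a_0 = 10
13 = 1·9 + 4   →  a_1 = 1
9 = 2·4 + 1   →  a_2 = 2

2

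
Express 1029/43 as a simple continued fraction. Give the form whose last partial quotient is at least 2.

[23; 1, 13, 3]

1029 = 23*43 + 40
43 = 1*40 + 3
40 = 13*3 + 1
3 = 3*1 + 0  (stop)
So 1029/43 = [23; 1, 13, 3].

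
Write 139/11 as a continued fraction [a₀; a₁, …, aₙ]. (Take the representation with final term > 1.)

139 = 12×11 + 7
11 = 1×7 + 4
7 = 1×4 + 3
4 = 1×3 + 1
3 = 3×1 + 0  (stop)
So 139/11 = [12; 1, 1, 1, 3].

[12; 1, 1, 1, 3]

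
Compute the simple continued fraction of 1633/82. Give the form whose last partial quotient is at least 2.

1633 = 19×82 + 75
82 = 1×75 + 7
75 = 10×7 + 5
7 = 1×5 + 2
5 = 2×2 + 1
2 = 2×1 + 0  (stop)
So 1633/82 = [19; 1, 10, 1, 2, 2].

[19; 1, 10, 1, 2, 2]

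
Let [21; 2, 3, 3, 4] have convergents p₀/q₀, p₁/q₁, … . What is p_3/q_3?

493/23

Using pₖ = aₖpₖ₋₁ + pₖ₋₂, qₖ = aₖqₖ₋₁ + qₖ₋₂ (with p₋₁=1, p₋₂=0, q₋₁=0, q₋₂=1):
  k=0: a=21, p=21, q=1
  k=1: a=2, p=43, q=2
  k=2: a=3, p=150, q=7
  k=3: a=3, p=493, q=23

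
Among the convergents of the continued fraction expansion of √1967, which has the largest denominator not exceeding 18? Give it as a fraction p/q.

√1967 = [44; 2, 1, 5, 1, 2, 88, …] (period length 6).
Convergents:
  p_0/q_0 = 44/1
  p_1/q_1 = 89/2
  p_2/q_2 = 133/3
  p_3/q_3 = 754/17
  p_4/q_4 = 887/20
q_3 = 17 ≤ 18 < 20 = q_4, so the answer is 754/17.

754/17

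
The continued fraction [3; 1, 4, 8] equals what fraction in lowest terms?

156/41

Using pₖ = aₖpₖ₋₁ + pₖ₋₂ and qₖ = aₖqₖ₋₁ + qₖ₋₂:
  k=0: a=3, p=3, q=1
  k=1: a=1, p=4, q=1
  k=2: a=4, p=19, q=5
  k=3: a=8, p=156, q=41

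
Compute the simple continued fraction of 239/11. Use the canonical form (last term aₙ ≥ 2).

[21; 1, 2, 1, 2]

239 = 21×11 + 8
11 = 1×8 + 3
8 = 2×3 + 2
3 = 1×2 + 1
2 = 2×1 + 0  (stop)
So 239/11 = [21; 1, 2, 1, 2].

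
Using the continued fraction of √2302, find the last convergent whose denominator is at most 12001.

221040/4607

√2302 = [47; 1, 46, 1, 94, …] (period length 4).
Convergents:
  p_0/q_0 = 47/1
  p_1/q_1 = 48/1
  p_2/q_2 = 2255/47
  p_3/q_3 = 2303/48
  p_4/q_4 = 218737/4559
  p_5/q_5 = 221040/4607
  p_6/q_6 = 10386577/216481
q_5 = 4607 ≤ 12001 < 216481 = q_6, so the answer is 221040/4607.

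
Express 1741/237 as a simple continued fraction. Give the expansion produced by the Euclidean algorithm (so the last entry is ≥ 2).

1741 = 7*237 + 82
237 = 2*82 + 73
82 = 1*73 + 9
73 = 8*9 + 1
9 = 9*1 + 0  (stop)
So 1741/237 = [7; 2, 1, 8, 9].

[7; 2, 1, 8, 9]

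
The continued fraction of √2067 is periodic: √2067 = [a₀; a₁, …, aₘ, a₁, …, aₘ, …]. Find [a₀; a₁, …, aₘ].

[45; 2, 6, 2, 90]

a₀ = ⌊√2067⌋ = 45.
With m₀=0, d₀=1 and mₖ₊₁ = dₖaₖ − mₖ, dₖ₊₁ = (n − mₖ₊₁²)/dₖ, aₖ₊₁ = ⌊(a₀+mₖ₊₁)/dₖ₊₁⌋:
  k=1: m=45, d=42, a=2
  k=2: m=39, d=13, a=6
  k=3: m=39, d=42, a=2
  k=4: m=45, d=1, a=90
d=1 and a=2a₀=90 at k=4, so the next step gives (m, d) = (45, 42) again — its k=1 value — and the period has length 4.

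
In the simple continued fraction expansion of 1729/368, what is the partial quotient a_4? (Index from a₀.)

5

1729 = 4·368 + 257   →  a_0 = 4
368 = 1·257 + 111   →  a_1 = 1
257 = 2·111 + 35   →  a_2 = 2
111 = 3·35 + 6   →  a_3 = 3
35 = 5·6 + 5   →  a_4 = 5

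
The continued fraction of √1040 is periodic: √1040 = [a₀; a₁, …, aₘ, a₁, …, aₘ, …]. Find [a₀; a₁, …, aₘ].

[32; 4, 64]

a₀ = ⌊√1040⌋ = 32.
With m₀=0, d₀=1 and mₖ₊₁ = dₖaₖ − mₖ, dₖ₊₁ = (n − mₖ₊₁²)/dₖ, aₖ₊₁ = ⌊(a₀+mₖ₊₁)/dₖ₊₁⌋:
  k=1: m=32, d=16, a=4
  k=2: m=32, d=1, a=64
d=1 and a=2a₀=64 at k=2, so the next step gives (m, d) = (32, 16) again — its k=1 value — and the period has length 2.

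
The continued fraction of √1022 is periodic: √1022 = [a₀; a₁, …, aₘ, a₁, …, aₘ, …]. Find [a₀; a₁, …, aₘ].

[31; 1, 30, 1, 62]

a₀ = ⌊√1022⌋ = 31.
With m₀=0, d₀=1 and mₖ₊₁ = dₖaₖ − mₖ, dₖ₊₁ = (n − mₖ₊₁²)/dₖ, aₖ₊₁ = ⌊(a₀+mₖ₊₁)/dₖ₊₁⌋:
  k=1: m=31, d=61, a=1
  k=2: m=30, d=2, a=30
  k=3: m=30, d=61, a=1
  k=4: m=31, d=1, a=62
d=1 and a=2a₀=62 at k=4, so the next step gives (m, d) = (31, 61) again — its k=1 value — and the period has length 4.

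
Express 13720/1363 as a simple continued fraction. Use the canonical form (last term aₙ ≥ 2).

[10; 15, 6, 1, 12]

13720 = 10*1363 + 90
1363 = 15*90 + 13
90 = 6*13 + 12
13 = 1*12 + 1
12 = 12*1 + 0  (stop)
So 13720/1363 = [10; 15, 6, 1, 12].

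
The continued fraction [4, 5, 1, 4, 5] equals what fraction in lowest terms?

630/151

Fold from the inside: start with 5/1.
  4 + 1/5 = 21/5
  1 + 5/21 = 26/21
  5 + 21/26 = 151/26
  4 + 26/151 = 630/151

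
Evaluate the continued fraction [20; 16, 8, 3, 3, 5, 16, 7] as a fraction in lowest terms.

16267801/810875

Using pₖ = aₖpₖ₋₁ + pₖ₋₂ and qₖ = aₖqₖ₋₁ + qₖ₋₂:
  k=0: a=20, p=20, q=1
  k=1: a=16, p=321, q=16
  k=2: a=8, p=2588, q=129
  k=3: a=3, p=8085, q=403
  k=4: a=3, p=26843, q=1338
  k=5: a=5, p=142300, q=7093
  k=6: a=16, p=2303643, q=114826
  k=7: a=7, p=16267801, q=810875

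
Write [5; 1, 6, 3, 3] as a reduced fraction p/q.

Fold from the inside: start with 3/1.
  3 + 1/3 = 10/3
  6 + 3/10 = 63/10
  1 + 10/63 = 73/63
  5 + 63/73 = 428/73

428/73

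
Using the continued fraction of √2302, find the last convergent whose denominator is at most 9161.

221040/4607

√2302 = [47; 1, 46, 1, 94, …] (period length 4).
Convergents:
  p_0/q_0 = 47/1
  p_1/q_1 = 48/1
  p_2/q_2 = 2255/47
  p_3/q_3 = 2303/48
  p_4/q_4 = 218737/4559
  p_5/q_5 = 221040/4607
  p_6/q_6 = 10386577/216481
q_5 = 4607 ≤ 9161 < 216481 = q_6, so the answer is 221040/4607.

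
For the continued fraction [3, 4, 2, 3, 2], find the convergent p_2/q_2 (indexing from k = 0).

Using pₖ = aₖpₖ₋₁ + pₖ₋₂, qₖ = aₖqₖ₋₁ + qₖ₋₂ (with p₋₁=1, p₋₂=0, q₋₁=0, q₋₂=1):
  k=0: a=3, p=3, q=1
  k=1: a=4, p=13, q=4
  k=2: a=2, p=29, q=9

29/9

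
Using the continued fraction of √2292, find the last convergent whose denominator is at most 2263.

√2292 = [47; 1, 6, 1, 94, …] (period length 4).
Convergents:
  p_0/q_0 = 47/1
  p_1/q_1 = 48/1
  p_2/q_2 = 335/7
  p_3/q_3 = 383/8
  p_4/q_4 = 36337/759
  p_5/q_5 = 36720/767
  p_6/q_6 = 256657/5361
q_5 = 767 ≤ 2263 < 5361 = q_6, so the answer is 36720/767.

36720/767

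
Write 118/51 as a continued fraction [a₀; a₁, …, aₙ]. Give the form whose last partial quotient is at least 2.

[2; 3, 5, 3]

118 = 2×51 + 16
51 = 3×16 + 3
16 = 5×3 + 1
3 = 3×1 + 0  (stop)
So 118/51 = [2; 3, 5, 3].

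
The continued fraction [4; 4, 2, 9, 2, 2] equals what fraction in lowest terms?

1871/443

Fold from the inside: start with 2/1.
  2 + 1/2 = 5/2
  9 + 2/5 = 47/5
  2 + 5/47 = 99/47
  4 + 47/99 = 443/99
  4 + 99/443 = 1871/443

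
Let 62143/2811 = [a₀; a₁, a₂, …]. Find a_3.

62143 = 22·2811 + 301   →  a_0 = 22
2811 = 9·301 + 102   →  a_1 = 9
301 = 2·102 + 97   →  a_2 = 2
102 = 1·97 + 5   →  a_3 = 1

1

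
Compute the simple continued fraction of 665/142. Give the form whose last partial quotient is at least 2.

665 = 4*142 + 97
142 = 1*97 + 45
97 = 2*45 + 7
45 = 6*7 + 3
7 = 2*3 + 1
3 = 3*1 + 0  (stop)
So 665/142 = [4; 1, 2, 6, 2, 3].

[4; 1, 2, 6, 2, 3]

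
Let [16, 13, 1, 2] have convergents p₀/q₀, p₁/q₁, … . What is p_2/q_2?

225/14

Using pₖ = aₖpₖ₋₁ + pₖ₋₂, qₖ = aₖqₖ₋₁ + qₖ₋₂ (with p₋₁=1, p₋₂=0, q₋₁=0, q₋₂=1):
  k=0: a=16, p=16, q=1
  k=1: a=13, p=209, q=13
  k=2: a=1, p=225, q=14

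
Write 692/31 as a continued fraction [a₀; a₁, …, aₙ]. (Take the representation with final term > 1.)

[22; 3, 10]

692 = 22*31 + 10
31 = 3*10 + 1
10 = 10*1 + 0  (stop)
So 692/31 = [22; 3, 10].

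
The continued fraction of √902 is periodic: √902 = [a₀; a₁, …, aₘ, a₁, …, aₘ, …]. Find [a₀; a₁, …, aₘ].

[30; 30, 60]

a₀ = ⌊√902⌋ = 30.
With m₀=0, d₀=1 and mₖ₊₁ = dₖaₖ − mₖ, dₖ₊₁ = (n − mₖ₊₁²)/dₖ, aₖ₊₁ = ⌊(a₀+mₖ₊₁)/dₖ₊₁⌋:
  k=1: m=30, d=2, a=30
  k=2: m=30, d=1, a=60
d=1 and a=2a₀=60 at k=2, so the next step gives (m, d) = (30, 2) again — its k=1 value — and the period has length 2.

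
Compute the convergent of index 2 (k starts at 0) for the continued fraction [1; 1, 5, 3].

Using pₖ = aₖpₖ₋₁ + pₖ₋₂, qₖ = aₖqₖ₋₁ + qₖ₋₂ (with p₋₁=1, p₋₂=0, q₋₁=0, q₋₂=1):
  k=0: a=1, p=1, q=1
  k=1: a=1, p=2, q=1
  k=2: a=5, p=11, q=6

11/6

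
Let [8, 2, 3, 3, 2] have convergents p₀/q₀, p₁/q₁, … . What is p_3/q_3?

Using pₖ = aₖpₖ₋₁ + pₖ₋₂, qₖ = aₖqₖ₋₁ + qₖ₋₂ (with p₋₁=1, p₋₂=0, q₋₁=0, q₋₂=1):
  k=0: a=8, p=8, q=1
  k=1: a=2, p=17, q=2
  k=2: a=3, p=59, q=7
  k=3: a=3, p=194, q=23

194/23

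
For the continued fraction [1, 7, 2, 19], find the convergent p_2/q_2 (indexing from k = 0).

17/15

Using pₖ = aₖpₖ₋₁ + pₖ₋₂, qₖ = aₖqₖ₋₁ + qₖ₋₂ (with p₋₁=1, p₋₂=0, q₋₁=0, q₋₂=1):
  k=0: a=1, p=1, q=1
  k=1: a=7, p=8, q=7
  k=2: a=2, p=17, q=15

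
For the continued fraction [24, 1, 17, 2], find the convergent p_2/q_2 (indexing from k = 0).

449/18

Using pₖ = aₖpₖ₋₁ + pₖ₋₂, qₖ = aₖqₖ₋₁ + qₖ₋₂ (with p₋₁=1, p₋₂=0, q₋₁=0, q₋₂=1):
  k=0: a=24, p=24, q=1
  k=1: a=1, p=25, q=1
  k=2: a=17, p=449, q=18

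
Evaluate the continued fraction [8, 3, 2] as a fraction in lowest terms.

Fold from the inside: start with 2/1.
  3 + 1/2 = 7/2
  8 + 2/7 = 58/7

58/7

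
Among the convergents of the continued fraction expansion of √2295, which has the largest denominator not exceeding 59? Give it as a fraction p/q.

1533/32

√2295 = [47; 1, 9, 1, 1, 1, 9, 1, 94, …] (period length 8).
Convergents:
  p_0/q_0 = 47/1
  p_1/q_1 = 48/1
  p_2/q_2 = 479/10
  p_3/q_3 = 527/11
  p_4/q_4 = 1006/21
  p_5/q_5 = 1533/32
  p_6/q_6 = 14803/309
q_5 = 32 ≤ 59 < 309 = q_6, so the answer is 1533/32.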